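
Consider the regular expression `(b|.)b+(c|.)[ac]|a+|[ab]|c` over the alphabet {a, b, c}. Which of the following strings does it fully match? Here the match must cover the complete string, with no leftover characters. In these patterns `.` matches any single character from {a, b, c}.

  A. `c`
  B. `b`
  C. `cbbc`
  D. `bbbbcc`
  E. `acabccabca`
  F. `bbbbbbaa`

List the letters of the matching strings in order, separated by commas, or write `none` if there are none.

A, B, C, D, F

A. `c` → match
B. `b` → match
C. `cbbc` → match
D. `bbbbcc` → match
E. `acabccabca` → no match
F. `bbbbbbaa` → match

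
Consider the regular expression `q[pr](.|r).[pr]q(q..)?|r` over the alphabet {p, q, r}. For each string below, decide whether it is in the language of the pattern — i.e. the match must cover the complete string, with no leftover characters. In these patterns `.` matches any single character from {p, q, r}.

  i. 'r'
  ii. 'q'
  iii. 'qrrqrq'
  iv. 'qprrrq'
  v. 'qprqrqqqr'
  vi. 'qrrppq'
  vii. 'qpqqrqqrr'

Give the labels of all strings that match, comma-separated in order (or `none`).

i, iii, iv, v, vi, vii

i. 'r' → match
ii. 'q' → no match
iii. 'qrrqrq' → match
iv. 'qprrrq' → match
v. 'qprqrqqqr' → match
vi. 'qrrppq' → match
vii. 'qpqqrqqrr' → match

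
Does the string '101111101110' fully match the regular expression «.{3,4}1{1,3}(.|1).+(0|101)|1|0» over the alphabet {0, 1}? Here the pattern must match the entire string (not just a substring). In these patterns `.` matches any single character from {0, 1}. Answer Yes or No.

Yes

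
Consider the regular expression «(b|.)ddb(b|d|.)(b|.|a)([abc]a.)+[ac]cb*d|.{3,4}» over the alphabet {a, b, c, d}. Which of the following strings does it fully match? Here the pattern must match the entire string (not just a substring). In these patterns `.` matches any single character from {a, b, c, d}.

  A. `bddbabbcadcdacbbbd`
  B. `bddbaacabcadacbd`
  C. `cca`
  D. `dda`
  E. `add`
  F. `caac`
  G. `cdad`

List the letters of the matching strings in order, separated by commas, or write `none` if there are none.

A → no match
B → match
C → match
D → match
E → match
F → match
G → match

B, C, D, E, F, G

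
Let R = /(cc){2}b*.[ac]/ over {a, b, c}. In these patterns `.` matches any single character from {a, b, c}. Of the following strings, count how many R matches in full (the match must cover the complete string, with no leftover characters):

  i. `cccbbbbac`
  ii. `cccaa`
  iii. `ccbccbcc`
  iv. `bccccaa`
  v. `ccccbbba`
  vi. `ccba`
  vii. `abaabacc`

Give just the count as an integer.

i → no match
ii → no match
iii → no match
iv → no match — must start with `cc`
v → match
vi → no match
vii → no match — must start with `cc`
Total matched: 1

1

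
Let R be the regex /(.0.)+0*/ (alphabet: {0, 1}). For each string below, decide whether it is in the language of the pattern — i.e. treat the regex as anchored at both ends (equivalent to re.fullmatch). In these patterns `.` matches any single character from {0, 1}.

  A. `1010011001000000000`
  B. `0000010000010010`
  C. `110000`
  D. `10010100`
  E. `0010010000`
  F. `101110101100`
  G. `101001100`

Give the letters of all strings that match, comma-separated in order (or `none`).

A, B, D, E, G

A → match
B → match
C → no match
D → match
E → match
F → no match
G → match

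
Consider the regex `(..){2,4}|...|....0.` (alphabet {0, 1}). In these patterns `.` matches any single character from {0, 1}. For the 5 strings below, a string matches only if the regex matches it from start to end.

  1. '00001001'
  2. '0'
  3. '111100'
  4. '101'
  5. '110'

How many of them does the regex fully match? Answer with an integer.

4

1 → match
2 → no match
3 → match
4 → match
5 → match
Total matched: 4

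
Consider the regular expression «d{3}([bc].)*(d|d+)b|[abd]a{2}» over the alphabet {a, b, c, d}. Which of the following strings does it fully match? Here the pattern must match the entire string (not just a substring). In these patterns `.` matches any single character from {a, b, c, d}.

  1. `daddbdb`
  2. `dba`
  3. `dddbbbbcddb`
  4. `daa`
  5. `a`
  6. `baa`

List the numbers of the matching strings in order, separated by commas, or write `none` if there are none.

1 → no match
2 → no match
3 → match
4 → match
5 → no match
6 → match

3, 4, 6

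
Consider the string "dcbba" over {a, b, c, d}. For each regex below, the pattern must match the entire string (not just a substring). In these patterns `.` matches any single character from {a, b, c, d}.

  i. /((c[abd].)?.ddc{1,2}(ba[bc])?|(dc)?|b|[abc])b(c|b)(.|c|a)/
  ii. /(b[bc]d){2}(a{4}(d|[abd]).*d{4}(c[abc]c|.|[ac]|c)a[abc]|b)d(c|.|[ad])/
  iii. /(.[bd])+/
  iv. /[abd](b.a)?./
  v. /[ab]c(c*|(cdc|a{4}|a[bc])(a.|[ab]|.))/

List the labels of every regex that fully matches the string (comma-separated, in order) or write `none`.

i → match
ii → no match — must start with "b"
iii → no match
iv → no match
v → no match

i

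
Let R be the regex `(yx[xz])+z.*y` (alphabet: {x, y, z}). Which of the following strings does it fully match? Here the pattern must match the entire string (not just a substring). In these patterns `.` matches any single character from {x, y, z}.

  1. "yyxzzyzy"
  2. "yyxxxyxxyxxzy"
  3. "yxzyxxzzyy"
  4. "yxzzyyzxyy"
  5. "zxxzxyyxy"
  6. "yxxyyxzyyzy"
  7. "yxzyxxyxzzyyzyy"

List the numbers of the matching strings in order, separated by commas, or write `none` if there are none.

3, 4, 7

1 → no match — must start with "yx"
2 → no match — must start with "yx"
3 → match
4 → match
5 → no match — must start with "yx"
6 → no match
7 → match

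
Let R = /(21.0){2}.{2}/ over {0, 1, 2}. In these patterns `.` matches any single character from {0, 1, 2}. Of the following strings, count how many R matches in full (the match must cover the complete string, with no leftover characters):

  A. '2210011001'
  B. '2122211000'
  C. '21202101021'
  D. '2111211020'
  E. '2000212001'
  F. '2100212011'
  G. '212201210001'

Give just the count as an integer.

A → no match — must start with '21'
B → no match
C → no match
D → no match
E → no match — must start with '21'
F → match
G → no match
Total matched: 1

1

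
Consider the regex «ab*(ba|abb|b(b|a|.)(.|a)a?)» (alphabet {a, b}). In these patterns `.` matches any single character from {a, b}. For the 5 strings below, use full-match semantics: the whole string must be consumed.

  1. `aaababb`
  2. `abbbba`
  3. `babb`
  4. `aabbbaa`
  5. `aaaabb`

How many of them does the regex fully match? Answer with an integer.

1. `aaababb` → no match
2. `abbbba` → match
3. `babb` → no match — must start with `a`
4. `aabbbaa` → no match
5. `aaaabb` → no match
Total matched: 1

1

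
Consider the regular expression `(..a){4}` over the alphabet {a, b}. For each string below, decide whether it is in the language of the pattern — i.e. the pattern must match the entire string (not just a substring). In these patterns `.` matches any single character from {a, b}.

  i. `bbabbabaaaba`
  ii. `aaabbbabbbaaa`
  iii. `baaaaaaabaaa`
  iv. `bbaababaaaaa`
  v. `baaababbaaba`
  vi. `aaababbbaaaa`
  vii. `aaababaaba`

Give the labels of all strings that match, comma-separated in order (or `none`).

i → match
ii → no match
iii → no match
iv → match
v → match
vi → no match
vii → no match

i, iv, v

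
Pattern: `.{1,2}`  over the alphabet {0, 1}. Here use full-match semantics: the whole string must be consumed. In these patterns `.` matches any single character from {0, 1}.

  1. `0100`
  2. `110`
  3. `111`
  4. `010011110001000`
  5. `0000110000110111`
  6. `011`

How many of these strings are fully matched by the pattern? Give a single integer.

1. `0100` → no match
2. `110` → no match
3. `111` → no match
4 → no match
5 → no match
6. `011` → no match
Total matched: 0

0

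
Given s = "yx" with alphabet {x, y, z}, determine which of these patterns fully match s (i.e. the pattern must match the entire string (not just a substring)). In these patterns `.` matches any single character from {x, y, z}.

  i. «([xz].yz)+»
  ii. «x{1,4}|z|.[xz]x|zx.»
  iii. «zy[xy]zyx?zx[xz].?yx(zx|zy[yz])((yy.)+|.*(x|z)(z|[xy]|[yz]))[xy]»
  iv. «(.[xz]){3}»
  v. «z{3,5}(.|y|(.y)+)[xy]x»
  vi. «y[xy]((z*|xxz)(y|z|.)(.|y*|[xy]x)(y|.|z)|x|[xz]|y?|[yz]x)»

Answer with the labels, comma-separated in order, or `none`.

vi

i → no match — must end with "yz"
ii → no match
iii → no match — must start with "zy"
iv → no match
v → no match — must start with "z"
vi → match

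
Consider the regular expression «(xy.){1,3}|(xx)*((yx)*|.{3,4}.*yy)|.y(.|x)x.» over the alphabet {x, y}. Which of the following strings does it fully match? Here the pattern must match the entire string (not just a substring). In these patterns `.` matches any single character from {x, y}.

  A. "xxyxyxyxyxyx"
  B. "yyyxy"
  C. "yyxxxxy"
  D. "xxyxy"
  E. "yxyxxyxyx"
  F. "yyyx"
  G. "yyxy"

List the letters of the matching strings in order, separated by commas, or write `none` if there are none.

A, B

A → match
B → match
C → no match
D → no match
E → no match
F → no match
G → no match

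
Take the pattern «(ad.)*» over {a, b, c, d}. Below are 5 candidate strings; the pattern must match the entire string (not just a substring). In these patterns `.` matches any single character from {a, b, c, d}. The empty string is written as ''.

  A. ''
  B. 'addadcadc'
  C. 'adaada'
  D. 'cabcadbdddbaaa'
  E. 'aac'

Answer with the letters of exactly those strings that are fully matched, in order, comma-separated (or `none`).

A. '' → match
B. 'addadcadc' → match
C. 'adaada' → match
D → no match
E. 'aac' → no match

A, B, C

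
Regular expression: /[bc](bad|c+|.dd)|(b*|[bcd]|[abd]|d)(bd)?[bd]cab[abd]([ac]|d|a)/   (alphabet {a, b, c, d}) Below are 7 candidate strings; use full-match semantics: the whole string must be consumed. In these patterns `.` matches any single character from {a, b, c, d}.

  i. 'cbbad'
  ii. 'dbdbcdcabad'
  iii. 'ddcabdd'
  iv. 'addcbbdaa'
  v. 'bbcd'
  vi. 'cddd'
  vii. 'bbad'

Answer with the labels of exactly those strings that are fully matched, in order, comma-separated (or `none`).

i → no match
ii → no match
iii → match
iv → no match
v → no match
vi → match
vii → match

iii, vi, vii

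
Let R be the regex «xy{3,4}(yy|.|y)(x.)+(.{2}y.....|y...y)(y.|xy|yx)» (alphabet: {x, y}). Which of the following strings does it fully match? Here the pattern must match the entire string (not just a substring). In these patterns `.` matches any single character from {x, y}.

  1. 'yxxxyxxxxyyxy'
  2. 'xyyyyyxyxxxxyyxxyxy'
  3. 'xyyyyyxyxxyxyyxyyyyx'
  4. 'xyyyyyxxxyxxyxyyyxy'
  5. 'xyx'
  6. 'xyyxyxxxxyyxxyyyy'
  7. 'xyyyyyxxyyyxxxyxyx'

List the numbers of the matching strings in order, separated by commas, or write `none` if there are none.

2, 3, 4, 7

1 → no match — must start with 'xy'
2 → match
3 → match
4 → match
5. 'xyx' → no match
6 → no match
7 → match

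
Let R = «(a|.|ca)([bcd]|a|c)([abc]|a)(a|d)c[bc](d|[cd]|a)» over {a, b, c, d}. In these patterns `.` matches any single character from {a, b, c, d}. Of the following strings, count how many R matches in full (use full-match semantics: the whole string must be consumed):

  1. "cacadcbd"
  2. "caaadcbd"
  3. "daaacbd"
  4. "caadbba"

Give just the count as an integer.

3

1. "cacadcbd" → match
2. "caaadcbd" → match
3. "daaacbd" → match
4. "caadbba" → no match
Total matched: 3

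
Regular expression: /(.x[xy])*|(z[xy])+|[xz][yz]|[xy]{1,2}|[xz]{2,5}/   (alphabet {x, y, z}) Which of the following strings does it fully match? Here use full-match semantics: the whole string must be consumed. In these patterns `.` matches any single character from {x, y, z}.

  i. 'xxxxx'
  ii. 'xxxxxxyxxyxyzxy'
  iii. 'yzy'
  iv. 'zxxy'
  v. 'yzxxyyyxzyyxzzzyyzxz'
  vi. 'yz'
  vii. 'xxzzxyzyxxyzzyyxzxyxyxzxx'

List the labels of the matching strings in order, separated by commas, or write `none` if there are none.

i, ii

i → match
ii → match
iii → no match
iv → no match
v → no match
vi → no match
vii → no match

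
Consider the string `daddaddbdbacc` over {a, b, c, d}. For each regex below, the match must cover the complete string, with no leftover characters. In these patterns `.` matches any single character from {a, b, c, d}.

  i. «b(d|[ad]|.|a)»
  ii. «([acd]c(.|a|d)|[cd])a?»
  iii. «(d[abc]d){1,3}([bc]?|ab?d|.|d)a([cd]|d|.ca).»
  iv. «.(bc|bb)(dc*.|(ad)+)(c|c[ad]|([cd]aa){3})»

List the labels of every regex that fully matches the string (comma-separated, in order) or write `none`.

iii

i → no match — must start with `b`
ii → no match
iii → match
iv → no match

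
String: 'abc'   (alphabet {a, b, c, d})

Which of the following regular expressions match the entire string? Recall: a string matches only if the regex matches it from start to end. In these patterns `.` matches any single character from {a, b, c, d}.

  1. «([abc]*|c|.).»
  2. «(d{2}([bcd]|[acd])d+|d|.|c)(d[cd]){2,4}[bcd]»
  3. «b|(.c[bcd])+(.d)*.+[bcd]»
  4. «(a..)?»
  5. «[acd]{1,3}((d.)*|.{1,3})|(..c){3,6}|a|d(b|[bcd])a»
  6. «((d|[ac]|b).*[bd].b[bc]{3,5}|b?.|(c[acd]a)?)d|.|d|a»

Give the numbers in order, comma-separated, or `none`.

1 → match
2 → no match
3 → no match
4 → match
5 → match
6 → no match

1, 4, 5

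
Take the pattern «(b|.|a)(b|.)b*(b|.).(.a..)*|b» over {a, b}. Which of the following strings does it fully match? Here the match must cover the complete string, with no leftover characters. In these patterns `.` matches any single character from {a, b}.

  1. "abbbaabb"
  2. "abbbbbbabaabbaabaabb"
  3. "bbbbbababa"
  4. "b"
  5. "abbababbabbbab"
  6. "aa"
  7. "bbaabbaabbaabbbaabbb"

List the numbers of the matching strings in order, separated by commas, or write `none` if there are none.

1, 2, 3, 4

1 → match
2 → match
3 → match
4 → match
5 → no match
6 → no match
7 → no match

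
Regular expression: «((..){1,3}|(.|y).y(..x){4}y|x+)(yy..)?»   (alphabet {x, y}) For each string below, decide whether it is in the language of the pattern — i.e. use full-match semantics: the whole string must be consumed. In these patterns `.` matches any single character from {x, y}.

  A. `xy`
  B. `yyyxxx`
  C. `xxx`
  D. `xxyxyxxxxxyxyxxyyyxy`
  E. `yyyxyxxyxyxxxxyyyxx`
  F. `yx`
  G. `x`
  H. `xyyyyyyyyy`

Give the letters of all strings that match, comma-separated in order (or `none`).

A, B, C, D, F, G, H

A → match
B → match
C → match
D → match
E → no match
F → match
G → match
H → match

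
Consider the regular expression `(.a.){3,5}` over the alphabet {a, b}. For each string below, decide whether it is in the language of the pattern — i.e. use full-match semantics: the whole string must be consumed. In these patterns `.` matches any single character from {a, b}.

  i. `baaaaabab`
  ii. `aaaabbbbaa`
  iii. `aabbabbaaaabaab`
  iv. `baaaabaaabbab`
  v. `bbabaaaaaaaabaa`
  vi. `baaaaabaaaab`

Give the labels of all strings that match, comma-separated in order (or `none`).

i, iii, vi

i → match
ii → no match
iii → match
iv → no match
v → no match
vi → match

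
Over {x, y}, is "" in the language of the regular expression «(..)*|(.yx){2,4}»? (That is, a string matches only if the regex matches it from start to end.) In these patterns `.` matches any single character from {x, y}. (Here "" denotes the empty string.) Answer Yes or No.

Yes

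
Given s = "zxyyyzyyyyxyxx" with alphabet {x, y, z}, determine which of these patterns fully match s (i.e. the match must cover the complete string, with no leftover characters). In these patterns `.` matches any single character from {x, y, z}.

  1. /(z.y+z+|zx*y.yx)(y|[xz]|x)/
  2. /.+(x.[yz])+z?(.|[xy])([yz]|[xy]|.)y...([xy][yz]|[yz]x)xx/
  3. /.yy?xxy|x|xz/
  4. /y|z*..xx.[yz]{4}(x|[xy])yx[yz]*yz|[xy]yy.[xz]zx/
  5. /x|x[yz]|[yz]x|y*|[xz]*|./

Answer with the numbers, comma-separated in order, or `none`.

1 → no match
2 → match
3 → no match
4 → no match
5 → no match

2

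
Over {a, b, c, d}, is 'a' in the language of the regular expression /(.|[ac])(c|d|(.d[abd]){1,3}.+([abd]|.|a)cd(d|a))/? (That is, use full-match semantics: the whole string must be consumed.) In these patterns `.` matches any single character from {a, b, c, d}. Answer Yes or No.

No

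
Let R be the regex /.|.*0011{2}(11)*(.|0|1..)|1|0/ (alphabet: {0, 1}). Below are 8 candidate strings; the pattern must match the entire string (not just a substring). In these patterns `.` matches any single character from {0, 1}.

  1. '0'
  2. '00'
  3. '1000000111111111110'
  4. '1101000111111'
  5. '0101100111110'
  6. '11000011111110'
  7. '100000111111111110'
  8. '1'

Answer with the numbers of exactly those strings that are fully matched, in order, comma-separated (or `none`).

1 → match
2 → no match
3 → match
4 → match
5 → match
6 → match
7 → match
8 → match

1, 3, 4, 5, 6, 7, 8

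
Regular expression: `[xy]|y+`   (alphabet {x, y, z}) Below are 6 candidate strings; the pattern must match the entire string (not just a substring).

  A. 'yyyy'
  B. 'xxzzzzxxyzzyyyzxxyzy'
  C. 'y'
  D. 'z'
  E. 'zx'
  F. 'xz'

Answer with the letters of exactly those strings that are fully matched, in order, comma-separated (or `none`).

A, C

A → match
B → no match
C → match
D → no match
E → no match
F → no match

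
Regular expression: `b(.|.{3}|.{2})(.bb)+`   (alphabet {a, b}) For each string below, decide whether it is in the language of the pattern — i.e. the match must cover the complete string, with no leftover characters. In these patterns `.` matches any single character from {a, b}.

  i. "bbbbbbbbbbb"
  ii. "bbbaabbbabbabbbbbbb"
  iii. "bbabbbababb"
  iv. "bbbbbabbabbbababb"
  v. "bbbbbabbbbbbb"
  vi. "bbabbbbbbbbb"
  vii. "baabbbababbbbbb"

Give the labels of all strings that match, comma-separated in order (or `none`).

i, vi

i → match
ii → no match
iii → no match
iv → no match
v → no match
vi → match
vii → no match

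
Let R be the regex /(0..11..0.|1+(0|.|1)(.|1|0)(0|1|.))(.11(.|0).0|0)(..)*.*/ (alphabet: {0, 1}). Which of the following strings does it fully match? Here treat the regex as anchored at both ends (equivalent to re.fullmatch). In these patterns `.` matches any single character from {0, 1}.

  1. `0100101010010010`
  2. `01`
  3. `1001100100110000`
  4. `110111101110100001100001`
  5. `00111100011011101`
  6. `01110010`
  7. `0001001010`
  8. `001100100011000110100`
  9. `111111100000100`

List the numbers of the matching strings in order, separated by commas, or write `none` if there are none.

9

1 → no match
2 → no match
3 → no match
4 → no match
5 → no match
6 → no match
7 → no match
8 → no match
9 → match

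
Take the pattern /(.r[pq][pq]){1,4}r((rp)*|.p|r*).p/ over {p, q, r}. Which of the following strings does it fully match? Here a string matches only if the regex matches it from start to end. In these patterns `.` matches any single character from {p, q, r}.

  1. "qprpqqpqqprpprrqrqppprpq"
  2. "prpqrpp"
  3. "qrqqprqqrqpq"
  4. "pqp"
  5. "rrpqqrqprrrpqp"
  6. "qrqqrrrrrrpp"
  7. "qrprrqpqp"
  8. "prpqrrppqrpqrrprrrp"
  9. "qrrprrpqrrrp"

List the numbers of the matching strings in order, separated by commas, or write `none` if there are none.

2, 6

1 → no match — must end with "p"
2 → match
3 → no match — must end with "p"
4 → no match
5 → no match
6 → match
7 → no match
8 → no match
9 → no match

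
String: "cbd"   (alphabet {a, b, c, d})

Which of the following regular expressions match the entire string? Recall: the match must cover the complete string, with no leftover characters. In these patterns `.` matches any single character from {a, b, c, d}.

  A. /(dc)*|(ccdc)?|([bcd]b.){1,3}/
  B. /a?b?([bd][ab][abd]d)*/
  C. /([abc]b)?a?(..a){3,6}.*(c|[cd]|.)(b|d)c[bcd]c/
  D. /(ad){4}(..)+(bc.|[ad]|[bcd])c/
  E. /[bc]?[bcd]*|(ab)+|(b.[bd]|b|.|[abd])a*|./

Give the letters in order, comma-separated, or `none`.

A, E

A → match
B → no match
C → no match — must end with "c"
D → no match — must start with "ad"
E → match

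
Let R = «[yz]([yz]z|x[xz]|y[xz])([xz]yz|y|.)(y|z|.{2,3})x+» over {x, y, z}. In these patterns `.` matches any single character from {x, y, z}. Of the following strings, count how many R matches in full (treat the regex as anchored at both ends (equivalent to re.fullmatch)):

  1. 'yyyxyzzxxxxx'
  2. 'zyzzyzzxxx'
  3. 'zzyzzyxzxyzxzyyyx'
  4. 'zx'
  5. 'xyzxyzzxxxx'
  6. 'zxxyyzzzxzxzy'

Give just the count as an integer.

1

1 → no match
2 → match
3 → no match
4 → no match
5 → no match
6 → no match — must end with 'x'
Total matched: 1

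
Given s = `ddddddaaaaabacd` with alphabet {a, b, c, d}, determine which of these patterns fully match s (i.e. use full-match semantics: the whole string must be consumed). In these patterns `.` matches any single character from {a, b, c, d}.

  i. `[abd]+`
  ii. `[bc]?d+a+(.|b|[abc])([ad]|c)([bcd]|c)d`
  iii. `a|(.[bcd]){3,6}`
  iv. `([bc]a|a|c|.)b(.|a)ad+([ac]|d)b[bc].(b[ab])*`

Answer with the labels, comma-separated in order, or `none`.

ii

i → no match
ii → match
iii → no match
iv → no match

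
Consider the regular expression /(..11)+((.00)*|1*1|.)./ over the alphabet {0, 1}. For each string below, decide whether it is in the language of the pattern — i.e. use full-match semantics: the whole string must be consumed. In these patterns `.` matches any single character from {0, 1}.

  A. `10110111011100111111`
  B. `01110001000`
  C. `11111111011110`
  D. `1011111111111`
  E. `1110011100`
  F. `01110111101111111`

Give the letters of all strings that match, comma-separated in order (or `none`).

A → match
B → match
C → match
D → match
E → no match
F → match

A, B, C, D, F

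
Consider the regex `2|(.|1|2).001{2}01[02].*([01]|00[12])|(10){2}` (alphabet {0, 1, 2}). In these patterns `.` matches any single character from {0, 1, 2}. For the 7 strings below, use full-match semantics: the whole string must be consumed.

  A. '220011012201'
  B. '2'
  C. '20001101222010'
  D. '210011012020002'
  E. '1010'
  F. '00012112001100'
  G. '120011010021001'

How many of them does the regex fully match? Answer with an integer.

6

A → match
B → match
C → match
D → match
E → match
F → no match
G → match
Total matched: 6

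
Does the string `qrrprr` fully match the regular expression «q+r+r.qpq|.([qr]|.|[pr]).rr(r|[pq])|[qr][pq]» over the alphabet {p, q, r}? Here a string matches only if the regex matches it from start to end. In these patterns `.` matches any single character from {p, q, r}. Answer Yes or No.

No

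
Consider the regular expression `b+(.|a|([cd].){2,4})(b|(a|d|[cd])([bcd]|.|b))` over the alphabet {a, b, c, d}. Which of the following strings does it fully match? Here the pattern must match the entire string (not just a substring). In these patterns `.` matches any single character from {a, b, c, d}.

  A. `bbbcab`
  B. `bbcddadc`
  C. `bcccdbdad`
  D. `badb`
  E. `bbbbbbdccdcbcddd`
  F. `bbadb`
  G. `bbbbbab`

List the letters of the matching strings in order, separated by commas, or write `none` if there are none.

A, B, D, E, F, G

A → match
B → match
C → no match
D → match
E → match
F → match
G → match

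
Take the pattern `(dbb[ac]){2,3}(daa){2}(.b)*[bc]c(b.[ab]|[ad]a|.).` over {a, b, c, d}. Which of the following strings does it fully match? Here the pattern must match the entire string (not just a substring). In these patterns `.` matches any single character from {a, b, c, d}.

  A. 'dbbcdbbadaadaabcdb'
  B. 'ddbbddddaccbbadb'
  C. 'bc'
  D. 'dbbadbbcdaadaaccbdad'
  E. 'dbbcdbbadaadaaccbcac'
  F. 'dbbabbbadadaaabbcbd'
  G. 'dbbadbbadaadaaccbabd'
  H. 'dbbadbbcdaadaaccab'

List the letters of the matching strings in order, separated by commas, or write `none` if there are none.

A → match
B → no match — must start with 'dbb'
C → no match — must start with 'dbb'
D → match
E → match
F → no match
G → match
H → match

A, D, E, G, H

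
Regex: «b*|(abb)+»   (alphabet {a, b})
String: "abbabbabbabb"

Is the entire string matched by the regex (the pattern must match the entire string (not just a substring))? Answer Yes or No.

Yes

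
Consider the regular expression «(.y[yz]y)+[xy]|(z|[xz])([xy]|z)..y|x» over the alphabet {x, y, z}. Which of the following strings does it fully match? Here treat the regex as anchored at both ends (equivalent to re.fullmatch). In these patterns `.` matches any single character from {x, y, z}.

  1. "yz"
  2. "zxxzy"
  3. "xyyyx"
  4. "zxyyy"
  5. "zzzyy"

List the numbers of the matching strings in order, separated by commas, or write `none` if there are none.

1 → no match
2 → match
3 → match
4 → match
5 → match

2, 3, 4, 5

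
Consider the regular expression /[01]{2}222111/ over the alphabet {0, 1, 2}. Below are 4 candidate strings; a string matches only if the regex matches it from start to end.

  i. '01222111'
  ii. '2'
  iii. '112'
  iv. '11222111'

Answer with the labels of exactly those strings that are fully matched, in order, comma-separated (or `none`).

i, iv

i → match
ii → no match — must end with '222111'
iii → no match — must end with '222111'
iv → match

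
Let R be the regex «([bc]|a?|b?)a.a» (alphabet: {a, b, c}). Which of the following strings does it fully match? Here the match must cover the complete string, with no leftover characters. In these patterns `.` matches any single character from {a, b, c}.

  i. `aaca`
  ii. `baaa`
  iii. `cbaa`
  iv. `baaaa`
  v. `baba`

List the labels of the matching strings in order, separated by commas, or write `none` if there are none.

i, ii, v

i → match
ii → match
iii → no match
iv → no match
v → match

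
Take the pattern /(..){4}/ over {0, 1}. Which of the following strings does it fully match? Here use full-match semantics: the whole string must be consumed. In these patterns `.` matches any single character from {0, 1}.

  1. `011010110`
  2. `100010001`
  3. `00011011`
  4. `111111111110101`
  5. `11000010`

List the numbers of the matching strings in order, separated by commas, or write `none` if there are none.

3, 5

1. `011010110` → no match
2. `100010001` → no match
3. `00011011` → match
4 → no match
5. `11000010` → match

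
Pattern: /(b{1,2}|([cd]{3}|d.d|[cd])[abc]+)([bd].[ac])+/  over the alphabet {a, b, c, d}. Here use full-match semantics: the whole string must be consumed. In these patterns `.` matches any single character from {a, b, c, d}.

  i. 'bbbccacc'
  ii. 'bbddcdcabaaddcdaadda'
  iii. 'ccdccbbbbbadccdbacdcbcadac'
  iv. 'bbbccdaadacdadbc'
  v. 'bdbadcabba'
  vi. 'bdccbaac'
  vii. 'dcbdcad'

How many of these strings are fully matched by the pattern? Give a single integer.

i. 'bbbccacc' → no match
ii → match
iii → no match
iv → no match
v. 'bdbadcabba' → match
vi. 'bdccbaac' → no match
vii. 'dcbdcad' → no match
Total matched: 2

2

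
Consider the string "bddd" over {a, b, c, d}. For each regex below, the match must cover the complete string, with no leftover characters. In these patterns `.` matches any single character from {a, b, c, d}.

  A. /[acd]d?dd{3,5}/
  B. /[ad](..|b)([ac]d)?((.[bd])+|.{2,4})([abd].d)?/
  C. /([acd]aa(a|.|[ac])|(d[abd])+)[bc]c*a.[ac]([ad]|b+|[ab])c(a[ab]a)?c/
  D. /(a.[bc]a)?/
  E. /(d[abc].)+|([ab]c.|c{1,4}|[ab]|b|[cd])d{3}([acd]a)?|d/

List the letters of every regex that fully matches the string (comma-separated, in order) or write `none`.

E

A → no match
B → no match
C → no match — must end with "c"
D → no match
E → match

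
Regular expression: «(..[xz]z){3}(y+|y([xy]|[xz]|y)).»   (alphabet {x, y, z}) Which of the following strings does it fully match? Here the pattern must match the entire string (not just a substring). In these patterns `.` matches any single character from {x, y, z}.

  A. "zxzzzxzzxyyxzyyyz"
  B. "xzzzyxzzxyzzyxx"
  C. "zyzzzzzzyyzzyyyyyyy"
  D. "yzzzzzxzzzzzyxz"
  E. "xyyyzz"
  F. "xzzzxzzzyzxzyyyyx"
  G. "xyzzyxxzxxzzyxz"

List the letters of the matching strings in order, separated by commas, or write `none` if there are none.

B, C, D, F, G

A → no match
B → match
C → match
D → match
E → no match
F → match
G → match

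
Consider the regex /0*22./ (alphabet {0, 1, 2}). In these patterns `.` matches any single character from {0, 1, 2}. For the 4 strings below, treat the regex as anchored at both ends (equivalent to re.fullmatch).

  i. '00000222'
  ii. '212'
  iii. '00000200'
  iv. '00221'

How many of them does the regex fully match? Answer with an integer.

2

i → match
ii → no match
iii → no match
iv → match
Total matched: 2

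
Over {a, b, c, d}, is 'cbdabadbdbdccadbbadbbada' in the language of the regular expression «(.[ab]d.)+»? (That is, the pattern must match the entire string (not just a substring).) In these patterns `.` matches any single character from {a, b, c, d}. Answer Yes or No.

Yes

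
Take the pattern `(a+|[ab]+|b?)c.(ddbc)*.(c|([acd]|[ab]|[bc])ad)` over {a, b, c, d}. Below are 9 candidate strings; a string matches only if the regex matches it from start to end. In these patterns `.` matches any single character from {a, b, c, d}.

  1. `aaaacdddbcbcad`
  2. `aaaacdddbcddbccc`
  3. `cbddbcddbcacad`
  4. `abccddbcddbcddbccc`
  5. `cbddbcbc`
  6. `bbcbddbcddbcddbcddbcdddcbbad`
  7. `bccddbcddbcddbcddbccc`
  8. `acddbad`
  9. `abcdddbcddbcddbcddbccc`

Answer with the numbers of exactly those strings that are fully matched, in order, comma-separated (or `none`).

1, 2, 3, 4, 5, 7, 8, 9

1 → match
2 → match
3 → match
4 → match
5 → match
6 → no match
7 → match
8 → match
9 → match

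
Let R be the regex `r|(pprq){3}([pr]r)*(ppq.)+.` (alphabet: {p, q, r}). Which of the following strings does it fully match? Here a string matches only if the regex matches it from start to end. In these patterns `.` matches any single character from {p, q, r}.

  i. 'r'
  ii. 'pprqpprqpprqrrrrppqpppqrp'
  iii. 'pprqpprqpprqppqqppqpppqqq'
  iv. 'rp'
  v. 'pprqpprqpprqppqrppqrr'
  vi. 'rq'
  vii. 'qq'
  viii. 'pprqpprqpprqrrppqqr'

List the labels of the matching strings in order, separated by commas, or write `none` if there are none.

i → match
ii → match
iii → match
iv → no match
v → match
vi → no match
vii → no match
viii → match

i, ii, iii, v, viii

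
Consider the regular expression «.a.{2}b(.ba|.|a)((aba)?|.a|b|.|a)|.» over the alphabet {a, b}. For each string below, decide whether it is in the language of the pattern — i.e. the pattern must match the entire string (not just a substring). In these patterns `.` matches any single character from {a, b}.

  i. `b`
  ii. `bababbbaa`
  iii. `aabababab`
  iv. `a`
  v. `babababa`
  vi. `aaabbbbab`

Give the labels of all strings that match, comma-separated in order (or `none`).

i → match
ii → match
iii → match
iv → match
v → match
vi → match

i, ii, iii, iv, v, vi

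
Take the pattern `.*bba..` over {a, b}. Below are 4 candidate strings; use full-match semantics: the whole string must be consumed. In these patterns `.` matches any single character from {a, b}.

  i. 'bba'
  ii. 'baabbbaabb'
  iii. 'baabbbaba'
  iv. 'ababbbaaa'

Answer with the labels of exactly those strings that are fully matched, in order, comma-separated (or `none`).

iii, iv

i → no match
ii → no match
iii → match
iv → match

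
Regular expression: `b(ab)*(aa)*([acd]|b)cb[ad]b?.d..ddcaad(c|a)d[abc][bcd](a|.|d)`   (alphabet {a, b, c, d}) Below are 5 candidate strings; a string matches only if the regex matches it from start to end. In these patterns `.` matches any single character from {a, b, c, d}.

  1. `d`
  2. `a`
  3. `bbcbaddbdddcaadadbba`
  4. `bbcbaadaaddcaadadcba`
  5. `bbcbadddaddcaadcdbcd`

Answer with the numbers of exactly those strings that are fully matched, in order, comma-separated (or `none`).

1. `d` → no match — must start with `b`
2. `a` → no match — must start with `b`
3 → match
4 → match
5 → match

3, 4, 5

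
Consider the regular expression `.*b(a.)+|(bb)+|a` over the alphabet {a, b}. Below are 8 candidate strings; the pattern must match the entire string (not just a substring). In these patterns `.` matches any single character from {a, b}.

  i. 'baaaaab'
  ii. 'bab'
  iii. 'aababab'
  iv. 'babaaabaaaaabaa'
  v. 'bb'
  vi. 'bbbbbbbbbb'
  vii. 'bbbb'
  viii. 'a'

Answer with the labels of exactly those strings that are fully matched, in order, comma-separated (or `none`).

i, ii, iii, iv, v, vi, vii, viii

i → match
ii → match
iii → match
iv → match
v → match
vi → match
vii → match
viii → match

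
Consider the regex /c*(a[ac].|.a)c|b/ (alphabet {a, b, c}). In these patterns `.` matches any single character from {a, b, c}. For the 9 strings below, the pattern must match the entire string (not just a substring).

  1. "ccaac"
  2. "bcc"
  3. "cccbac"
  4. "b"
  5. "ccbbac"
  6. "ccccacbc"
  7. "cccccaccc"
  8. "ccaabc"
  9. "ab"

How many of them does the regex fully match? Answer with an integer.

6

1 → match
2 → no match
3 → match
4 → match
5 → no match
6 → match
7 → match
8 → match
9 → no match
Total matched: 6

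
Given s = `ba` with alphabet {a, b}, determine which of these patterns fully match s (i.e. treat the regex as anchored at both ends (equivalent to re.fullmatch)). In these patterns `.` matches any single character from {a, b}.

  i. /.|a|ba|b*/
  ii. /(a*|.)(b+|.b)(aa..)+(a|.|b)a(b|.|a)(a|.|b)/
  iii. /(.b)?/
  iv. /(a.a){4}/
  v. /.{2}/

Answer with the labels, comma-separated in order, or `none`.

i → match
ii → no match
iii → no match
iv → no match — must start with `a`
v → match

i, v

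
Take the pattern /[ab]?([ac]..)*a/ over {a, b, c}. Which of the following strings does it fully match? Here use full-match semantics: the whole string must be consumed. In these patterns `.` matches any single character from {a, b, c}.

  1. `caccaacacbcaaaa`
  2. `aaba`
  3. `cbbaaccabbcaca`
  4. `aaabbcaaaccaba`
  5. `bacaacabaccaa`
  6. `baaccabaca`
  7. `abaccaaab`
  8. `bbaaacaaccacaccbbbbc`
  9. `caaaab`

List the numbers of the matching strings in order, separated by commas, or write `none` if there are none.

2

1 → no match
2. `aaba` → match
3 → no match
4 → no match
5 → no match
6. `baaccabaca` → no match
7. `abaccaaab` → no match — must end with `a`
8 → no match — must end with `a`
9. `caaaab` → no match — must end with `a`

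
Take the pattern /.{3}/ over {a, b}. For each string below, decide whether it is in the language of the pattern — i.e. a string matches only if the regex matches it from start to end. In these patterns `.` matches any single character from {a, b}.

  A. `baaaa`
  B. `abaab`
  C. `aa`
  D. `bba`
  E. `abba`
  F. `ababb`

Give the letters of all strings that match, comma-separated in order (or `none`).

D

A → no match
B → no match
C → no match
D → match
E → no match
F → no match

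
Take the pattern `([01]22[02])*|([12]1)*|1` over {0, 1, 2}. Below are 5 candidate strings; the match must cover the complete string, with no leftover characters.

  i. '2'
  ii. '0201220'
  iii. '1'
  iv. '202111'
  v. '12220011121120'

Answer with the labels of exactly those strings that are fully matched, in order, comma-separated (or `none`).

iii

i → no match
ii → no match
iii → match
iv → no match
v → no match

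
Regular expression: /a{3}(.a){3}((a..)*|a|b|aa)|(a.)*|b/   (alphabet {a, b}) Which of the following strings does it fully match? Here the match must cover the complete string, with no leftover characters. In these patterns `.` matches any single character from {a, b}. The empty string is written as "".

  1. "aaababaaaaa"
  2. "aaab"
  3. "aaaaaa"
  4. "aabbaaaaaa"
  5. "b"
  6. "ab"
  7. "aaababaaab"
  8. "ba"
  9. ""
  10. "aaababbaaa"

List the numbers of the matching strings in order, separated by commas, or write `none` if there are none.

1, 2, 3, 5, 6, 7, 9

1 → match
2 → match
3 → match
4 → no match
5 → match
6 → match
7 → match
8 → no match
9 → match
10 → no match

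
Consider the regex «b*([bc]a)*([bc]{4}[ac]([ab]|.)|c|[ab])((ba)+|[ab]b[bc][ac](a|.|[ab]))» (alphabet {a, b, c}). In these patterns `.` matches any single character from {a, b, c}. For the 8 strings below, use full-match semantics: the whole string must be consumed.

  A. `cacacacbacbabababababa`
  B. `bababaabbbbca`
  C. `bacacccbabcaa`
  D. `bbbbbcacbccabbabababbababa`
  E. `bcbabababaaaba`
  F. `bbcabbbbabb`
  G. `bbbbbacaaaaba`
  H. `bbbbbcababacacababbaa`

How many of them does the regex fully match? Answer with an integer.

A → no match
B → no match
C → no match
D → no match
E → no match
F → no match
G → no match
H → match
Total matched: 1

1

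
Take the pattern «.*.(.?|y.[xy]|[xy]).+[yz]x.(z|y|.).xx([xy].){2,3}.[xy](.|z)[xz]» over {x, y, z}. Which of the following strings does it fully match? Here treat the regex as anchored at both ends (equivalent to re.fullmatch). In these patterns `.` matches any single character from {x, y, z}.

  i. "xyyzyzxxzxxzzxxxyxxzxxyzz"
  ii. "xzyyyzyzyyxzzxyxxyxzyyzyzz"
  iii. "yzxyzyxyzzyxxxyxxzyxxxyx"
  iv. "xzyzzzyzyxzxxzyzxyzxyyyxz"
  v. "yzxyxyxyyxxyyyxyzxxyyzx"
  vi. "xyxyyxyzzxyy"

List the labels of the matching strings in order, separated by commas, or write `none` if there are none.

i → no match
ii → no match
iii → no match
iv → no match
v → no match
vi → no match

none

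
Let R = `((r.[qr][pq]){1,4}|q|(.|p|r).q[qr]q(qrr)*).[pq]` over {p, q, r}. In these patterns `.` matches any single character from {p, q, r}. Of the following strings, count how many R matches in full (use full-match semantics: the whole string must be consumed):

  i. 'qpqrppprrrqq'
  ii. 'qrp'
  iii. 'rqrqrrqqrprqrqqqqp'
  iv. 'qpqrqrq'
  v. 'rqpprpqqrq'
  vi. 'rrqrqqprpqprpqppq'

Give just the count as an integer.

i. 'qpqrppprrrqq' → no match
ii. 'qrp' → match
iii → match
iv. 'qpqrqrq' → match
v. 'rqpprpqqrq' → no match
vi → no match
Total matched: 3

3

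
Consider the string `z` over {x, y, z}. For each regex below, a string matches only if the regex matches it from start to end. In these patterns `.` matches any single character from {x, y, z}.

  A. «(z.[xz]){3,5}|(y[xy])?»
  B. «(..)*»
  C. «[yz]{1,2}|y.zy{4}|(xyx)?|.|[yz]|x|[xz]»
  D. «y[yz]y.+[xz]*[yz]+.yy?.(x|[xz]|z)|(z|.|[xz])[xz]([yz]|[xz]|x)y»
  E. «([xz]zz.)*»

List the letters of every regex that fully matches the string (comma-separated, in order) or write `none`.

C

A → no match
B → no match
C → match
D → no match
E → no match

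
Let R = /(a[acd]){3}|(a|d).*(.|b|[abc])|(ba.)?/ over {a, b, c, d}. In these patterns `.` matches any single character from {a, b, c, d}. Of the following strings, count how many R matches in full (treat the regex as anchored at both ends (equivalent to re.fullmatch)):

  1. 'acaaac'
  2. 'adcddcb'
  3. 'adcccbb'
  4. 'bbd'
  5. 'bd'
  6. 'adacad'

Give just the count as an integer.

1 → match
2 → match
3 → match
4 → no match
5 → no match
6 → match
Total matched: 4

4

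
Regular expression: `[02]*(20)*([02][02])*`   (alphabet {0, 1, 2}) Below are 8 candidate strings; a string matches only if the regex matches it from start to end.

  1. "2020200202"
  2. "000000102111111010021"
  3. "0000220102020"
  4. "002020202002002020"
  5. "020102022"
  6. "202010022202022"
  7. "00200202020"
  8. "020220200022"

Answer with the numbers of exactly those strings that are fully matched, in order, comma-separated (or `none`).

1, 4, 7, 8

1 → match
2 → no match
3 → no match
4 → match
5 → no match
6 → no match
7 → match
8 → match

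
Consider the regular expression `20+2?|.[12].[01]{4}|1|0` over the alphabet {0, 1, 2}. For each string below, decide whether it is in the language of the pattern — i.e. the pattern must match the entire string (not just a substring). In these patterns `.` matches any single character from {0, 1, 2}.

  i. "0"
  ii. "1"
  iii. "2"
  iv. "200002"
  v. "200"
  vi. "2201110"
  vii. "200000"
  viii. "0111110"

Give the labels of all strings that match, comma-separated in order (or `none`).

i → match
ii → match
iii → no match
iv → match
v → match
vi → match
vii → match
viii → match

i, ii, iv, v, vi, vii, viii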